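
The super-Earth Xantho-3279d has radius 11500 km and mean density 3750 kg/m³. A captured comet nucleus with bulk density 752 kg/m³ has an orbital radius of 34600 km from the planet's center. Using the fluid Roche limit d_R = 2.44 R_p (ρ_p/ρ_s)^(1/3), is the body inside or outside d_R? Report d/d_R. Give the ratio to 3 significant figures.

inside; d/d_R ≈ 0.722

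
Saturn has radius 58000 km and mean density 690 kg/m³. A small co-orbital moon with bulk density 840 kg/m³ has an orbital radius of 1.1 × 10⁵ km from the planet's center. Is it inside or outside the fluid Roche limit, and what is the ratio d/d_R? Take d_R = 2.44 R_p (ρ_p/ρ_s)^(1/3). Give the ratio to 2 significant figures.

inside; d/d_R ≈ 0.83

d_R = 2.44 × (58000 km) × (690/840)^(1/3) = 1.325 × 10⁵ km
d/d_R = (1.1 × 10⁵) / (1.325 × 10⁵) = 0.83
Since d/d_R < 1, the body is inside the Roche limit.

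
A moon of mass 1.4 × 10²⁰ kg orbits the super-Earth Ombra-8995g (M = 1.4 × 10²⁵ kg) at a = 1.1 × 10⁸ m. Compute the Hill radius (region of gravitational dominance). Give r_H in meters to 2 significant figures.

1.6 × 10⁶ m

r_H ≈ a (m/3M)^(1/3)
    = (1.1 × 10⁸) × (1.4 × 10²⁰ / (3 × 1.4 × 10²⁵))^(1/3)
    = 1.6 × 10⁶ m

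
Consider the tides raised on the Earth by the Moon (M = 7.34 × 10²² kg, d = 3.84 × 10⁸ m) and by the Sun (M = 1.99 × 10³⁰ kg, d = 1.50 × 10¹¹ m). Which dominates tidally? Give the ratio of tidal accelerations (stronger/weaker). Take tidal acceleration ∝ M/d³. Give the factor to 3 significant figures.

The Moon, by a factor of ≈ 2.20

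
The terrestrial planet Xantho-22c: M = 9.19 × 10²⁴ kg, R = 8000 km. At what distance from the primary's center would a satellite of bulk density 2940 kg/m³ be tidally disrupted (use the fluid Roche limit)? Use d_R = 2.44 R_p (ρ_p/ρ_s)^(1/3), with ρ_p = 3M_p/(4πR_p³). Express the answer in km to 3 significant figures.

ρ_p = 3M_p/(4πR_p³) = 3 × (9.19 × 10²⁴) / (4π × (8.00 × 10⁶ m)³) = 4290 kg/m³
d_R = 2.44 × 8000 km × (4290/2940)^(1/3)
    = 22100 km

22100 km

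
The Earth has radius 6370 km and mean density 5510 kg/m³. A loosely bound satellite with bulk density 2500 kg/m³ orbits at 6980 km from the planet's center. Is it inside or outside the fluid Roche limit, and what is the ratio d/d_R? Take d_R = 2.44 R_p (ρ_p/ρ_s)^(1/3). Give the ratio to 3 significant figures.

d_R = 2.44 × (6370 km) × (5510/2500)^(1/3) = 20230 km
d/d_R = (6980) / (20230) = 0.345
Since d/d_R < 1, the body is inside the Roche limit.

inside; d/d_R ≈ 0.345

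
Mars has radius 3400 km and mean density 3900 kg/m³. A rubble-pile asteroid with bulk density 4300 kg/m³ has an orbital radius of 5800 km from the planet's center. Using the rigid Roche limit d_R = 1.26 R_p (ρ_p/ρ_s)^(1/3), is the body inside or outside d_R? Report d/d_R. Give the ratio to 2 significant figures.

d_R = 1.26 × (3400 km) × (3900/4300)^(1/3) = 4147 km
d/d_R = (5800) / (4147) = 1.4
Since d/d_R > 1, the body is outside the Roche limit.

outside; d/d_R ≈ 1.4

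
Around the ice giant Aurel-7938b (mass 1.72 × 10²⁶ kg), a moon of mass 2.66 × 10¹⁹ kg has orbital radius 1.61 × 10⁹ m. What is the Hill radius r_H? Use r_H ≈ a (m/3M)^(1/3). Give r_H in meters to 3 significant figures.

5.99 × 10⁶ m

r_H ≈ a (m/3M)^(1/3)
    = (1.61 × 10⁹) × (2.66 × 10¹⁹ / (3 × 1.72 × 10²⁶))^(1/3)
    = 5.99 × 10⁶ m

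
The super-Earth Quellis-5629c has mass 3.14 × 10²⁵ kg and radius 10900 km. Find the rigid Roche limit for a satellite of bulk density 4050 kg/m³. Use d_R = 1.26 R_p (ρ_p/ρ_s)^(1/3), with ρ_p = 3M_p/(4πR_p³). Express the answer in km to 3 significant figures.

ρ_p = 3M_p/(4πR_p³) = 3 × (3.14 × 10²⁵) / (4π × (1.09 × 10⁷ m)³) = 5790 kg/m³
d_R = 1.26 × 10900 km × (5790/4050)^(1/3)
    = 15500 km

15500 km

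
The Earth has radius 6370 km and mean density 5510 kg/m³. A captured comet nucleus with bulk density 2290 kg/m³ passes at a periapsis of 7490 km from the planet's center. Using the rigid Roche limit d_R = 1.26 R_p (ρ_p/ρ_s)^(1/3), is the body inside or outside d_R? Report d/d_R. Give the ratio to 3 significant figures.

d_R = 1.26 × (6370 km) × (5510/2290)^(1/3) = 10760 km
d/d_R = (7490) / (10760) = 0.696
Since d/d_R < 1, the body is inside the Roche limit.

inside; d/d_R ≈ 0.696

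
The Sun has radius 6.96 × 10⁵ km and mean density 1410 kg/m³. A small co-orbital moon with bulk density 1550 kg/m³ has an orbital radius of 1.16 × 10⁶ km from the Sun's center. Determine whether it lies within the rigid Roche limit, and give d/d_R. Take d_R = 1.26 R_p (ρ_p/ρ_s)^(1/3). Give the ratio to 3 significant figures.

outside; d/d_R ≈ 1.37

d_R = 1.26 × (6.96 × 10⁵ km) × (1410/1550)^(1/3) = 8.497 × 10⁵ km
d/d_R = (1.16 × 10⁶) / (8.497 × 10⁵) = 1.37
Since d/d_R > 1, the body is outside the Roche limit.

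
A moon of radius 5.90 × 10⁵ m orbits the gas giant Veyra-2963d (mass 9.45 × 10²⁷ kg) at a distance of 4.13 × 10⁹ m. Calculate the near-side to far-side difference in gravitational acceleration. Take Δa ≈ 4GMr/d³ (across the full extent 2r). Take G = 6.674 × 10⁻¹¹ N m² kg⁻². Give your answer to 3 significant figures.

Near-to-far spans 2r, so the tidal difference is twice the near-to-center value: 4GMr/d³.
Δg = 4GMr/d³
   = 4 × (6.674 × 10⁻¹¹) × (9.45 × 10²⁷) × (5.90 × 10⁵) / (4.13 × 10⁹)³
   = 2.11 × 10⁻⁵ m/s²

2.11 × 10⁻⁵ m/s²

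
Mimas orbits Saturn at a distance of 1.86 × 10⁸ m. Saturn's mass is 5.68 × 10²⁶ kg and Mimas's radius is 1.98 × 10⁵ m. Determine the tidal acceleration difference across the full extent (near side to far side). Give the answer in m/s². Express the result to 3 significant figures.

Δa = 4GMr/d³
   = 4 × (6.674 × 10⁻¹¹) × (5.68 × 10²⁶) × (1.98 × 10⁵) / (1.86 × 10⁸)³
   = 4.67 × 10⁻³ m/s²

4.67 × 10⁻³ m/s²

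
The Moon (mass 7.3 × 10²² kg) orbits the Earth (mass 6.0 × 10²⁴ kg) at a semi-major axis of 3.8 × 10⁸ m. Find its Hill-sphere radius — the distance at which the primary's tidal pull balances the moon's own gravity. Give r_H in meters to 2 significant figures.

r_H ≈ a (m/3M)^(1/3)
    = (3.8 × 10⁸) × (7.3 × 10²² / (3 × 6.0 × 10²⁴))^(1/3)
    = 6.1 × 10⁷ m

6.1 × 10⁷ m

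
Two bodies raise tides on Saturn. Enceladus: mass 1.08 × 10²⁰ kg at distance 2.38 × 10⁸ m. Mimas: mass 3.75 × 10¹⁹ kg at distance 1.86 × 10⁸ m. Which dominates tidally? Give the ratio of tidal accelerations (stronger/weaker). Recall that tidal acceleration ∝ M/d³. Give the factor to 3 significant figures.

Compare M/d³ for the two perturbers:
Enceladus: (1.08 × 10²⁰) / (2.38 × 10⁸)³ = 8.011 × 10⁻⁶
Mimas: (3.75 × 10¹⁹) / (1.86 × 10⁸)³ = 5.828 × 10⁻⁶
Ratio (larger/smaller) = 1.37

Enceladus, by a factor of ≈ 1.37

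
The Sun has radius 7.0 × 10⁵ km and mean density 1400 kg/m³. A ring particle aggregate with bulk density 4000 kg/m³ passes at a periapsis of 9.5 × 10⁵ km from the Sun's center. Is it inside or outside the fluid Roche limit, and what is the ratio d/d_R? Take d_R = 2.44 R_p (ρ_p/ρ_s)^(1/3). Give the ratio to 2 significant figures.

inside; d/d_R ≈ 0.79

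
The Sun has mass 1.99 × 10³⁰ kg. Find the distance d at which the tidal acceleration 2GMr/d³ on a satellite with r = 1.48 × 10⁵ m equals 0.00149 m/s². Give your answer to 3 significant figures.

2.98 × 10⁹ m

2GMr/d³ = a_tidal  ⇒  d = (2GMr / a_tidal)^(1/3)
d = (2 × 6.674×10⁻¹¹ × (1.99 × 10³⁰) × (1.48 × 10⁵) / (0.00149))^(1/3)
  = 2.98 × 10⁹ m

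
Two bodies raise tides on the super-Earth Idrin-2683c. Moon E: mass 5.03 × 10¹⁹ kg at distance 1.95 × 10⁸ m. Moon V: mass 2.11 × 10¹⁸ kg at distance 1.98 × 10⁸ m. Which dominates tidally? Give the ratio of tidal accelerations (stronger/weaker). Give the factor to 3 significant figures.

Tidal acceleration ∝ M/d³, so compare M/d³ for each.
Moon E: (5.03 × 10¹⁹) / (1.95 × 10⁸)³ = 6.784 × 10⁻⁶
Moon V: (2.11 × 10¹⁸) / (1.98 × 10⁸)³ = 2.718 × 10⁻⁷
Ratio (larger/smaller) = 25.0

Moon E, by a factor of ≈ 25.0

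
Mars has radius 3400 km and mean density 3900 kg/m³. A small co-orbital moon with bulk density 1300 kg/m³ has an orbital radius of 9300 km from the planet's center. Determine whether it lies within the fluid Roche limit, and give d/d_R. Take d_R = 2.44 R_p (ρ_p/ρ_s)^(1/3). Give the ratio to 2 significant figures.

inside; d/d_R ≈ 0.78

d_R = 2.44 × (3400 km) × (3900/1300)^(1/3) = 11960 km
d/d_R = (9300) / (11960) = 0.78
Since d/d_R < 1, the body is inside the Roche limit.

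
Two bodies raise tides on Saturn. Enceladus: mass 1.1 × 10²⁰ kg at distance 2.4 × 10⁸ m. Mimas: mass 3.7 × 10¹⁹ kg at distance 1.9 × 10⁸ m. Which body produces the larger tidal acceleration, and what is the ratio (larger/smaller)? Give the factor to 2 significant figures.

Enceladus, by a factor of ≈ 1.5

Tidal stretch scales as M/d³; compute that for each body.
Enceladus: (1.1 × 10²⁰) / (2.4 × 10⁸)³ = 7.957 × 10⁻⁶
Mimas: (3.7 × 10¹⁹) / (1.9 × 10⁸)³ = 5.394 × 10⁻⁶
Ratio (larger/smaller) = 1.5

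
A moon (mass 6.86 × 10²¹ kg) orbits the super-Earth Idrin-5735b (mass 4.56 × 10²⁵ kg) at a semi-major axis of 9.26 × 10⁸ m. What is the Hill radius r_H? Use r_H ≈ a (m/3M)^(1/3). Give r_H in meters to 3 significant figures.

3.41 × 10⁷ m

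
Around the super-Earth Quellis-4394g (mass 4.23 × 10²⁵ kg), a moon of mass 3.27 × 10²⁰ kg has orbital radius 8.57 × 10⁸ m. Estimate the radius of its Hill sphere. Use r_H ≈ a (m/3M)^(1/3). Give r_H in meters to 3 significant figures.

r_H ≈ a (m/3M)^(1/3)
    = (8.57 × 10⁸) × (3.27 × 10²⁰ / (3 × 4.23 × 10²⁵))^(1/3)
    = 1.17 × 10⁷ m

1.17 × 10⁷ m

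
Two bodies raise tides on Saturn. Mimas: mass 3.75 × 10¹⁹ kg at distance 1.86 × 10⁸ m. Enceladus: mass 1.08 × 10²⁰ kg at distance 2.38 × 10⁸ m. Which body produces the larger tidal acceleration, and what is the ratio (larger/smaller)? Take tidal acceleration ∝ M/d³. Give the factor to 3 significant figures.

Enceladus, by a factor of ≈ 1.37

The tide-raising term goes as M/d³ (the gradient of a 1/d² field).
Mimas: (3.75 × 10¹⁹) / (1.86 × 10⁸)³ = 5.828 × 10⁻⁶
Enceladus: (1.08 × 10²⁰) / (2.38 × 10⁸)³ = 8.011 × 10⁻⁶
Ratio (larger/smaller) = 1.37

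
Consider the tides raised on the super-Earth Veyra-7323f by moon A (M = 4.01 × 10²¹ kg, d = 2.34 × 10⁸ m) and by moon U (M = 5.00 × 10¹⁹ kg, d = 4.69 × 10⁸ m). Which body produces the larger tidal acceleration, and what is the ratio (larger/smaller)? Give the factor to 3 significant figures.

Compare M/d³ for the two perturbers:
Moon A: (4.01 × 10²¹) / (2.34 × 10⁸)³ = 3.130 × 10⁻⁴
Moon U: (5.00 × 10¹⁹) / (4.69 × 10⁸)³ = 4.847 × 10⁻⁷
Ratio (larger/smaller) = 646

Moon A, by a factor of ≈ 646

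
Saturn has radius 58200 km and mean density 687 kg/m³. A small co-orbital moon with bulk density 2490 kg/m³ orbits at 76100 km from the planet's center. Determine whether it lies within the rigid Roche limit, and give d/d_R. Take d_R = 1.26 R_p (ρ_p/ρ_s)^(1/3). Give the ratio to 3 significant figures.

outside; d/d_R ≈ 1.59

d_R = 1.26 × (58200 km) × (687/2490)^(1/3) = 47740 km
d/d_R = (76100) / (47740) = 1.59
Since d/d_R > 1, the body is outside the Roche limit.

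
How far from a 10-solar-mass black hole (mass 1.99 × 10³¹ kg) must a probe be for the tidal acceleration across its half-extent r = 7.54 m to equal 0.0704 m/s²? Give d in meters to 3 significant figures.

6.58 × 10⁷ m

2GMr/d³ = a_tidal  ⇒  d = (2GMr / a_tidal)^(1/3)
d = (2 × 6.674×10⁻¹¹ × (1.99 × 10³¹) × (7.54) / (0.0704))^(1/3)
  = 6.58 × 10⁷ m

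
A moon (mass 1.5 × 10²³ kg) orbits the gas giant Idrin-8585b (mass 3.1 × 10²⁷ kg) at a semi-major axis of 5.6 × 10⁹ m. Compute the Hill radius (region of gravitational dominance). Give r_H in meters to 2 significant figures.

1.4 × 10⁸ m

r_H ≈ a (m/3M)^(1/3)
    = (5.6 × 10⁹) × (1.5 × 10²³ / (3 × 3.1 × 10²⁷))^(1/3)
    = 1.4 × 10⁸ m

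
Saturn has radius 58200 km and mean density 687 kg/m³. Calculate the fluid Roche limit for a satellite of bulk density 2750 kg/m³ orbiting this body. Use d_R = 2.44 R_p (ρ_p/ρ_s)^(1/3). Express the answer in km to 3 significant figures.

89400 km

d_R = 2.44 × 58200 km × (687/2750)^(1/3)
    = 89400 km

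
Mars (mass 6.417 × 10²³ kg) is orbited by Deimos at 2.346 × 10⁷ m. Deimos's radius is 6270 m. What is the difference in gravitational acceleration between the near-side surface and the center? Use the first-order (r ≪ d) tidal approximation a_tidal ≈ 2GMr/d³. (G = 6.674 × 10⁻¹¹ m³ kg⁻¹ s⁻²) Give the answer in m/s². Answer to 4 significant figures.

4.159 × 10⁻⁵ m/s²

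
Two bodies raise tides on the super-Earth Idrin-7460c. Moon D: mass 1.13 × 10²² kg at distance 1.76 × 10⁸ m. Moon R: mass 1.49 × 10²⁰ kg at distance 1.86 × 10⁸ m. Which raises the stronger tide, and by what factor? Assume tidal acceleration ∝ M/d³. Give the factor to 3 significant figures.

Moon D, by a factor of ≈ 89.5

Tidal acceleration ∝ M/d³, so compare M/d³ for each.
Moon D: (1.13 × 10²²) / (1.76 × 10⁸)³ = 2.073 × 10⁻³
Moon R: (1.49 × 10²⁰) / (1.86 × 10⁸)³ = 2.316 × 10⁻⁵
Ratio (larger/smaller) = 89.5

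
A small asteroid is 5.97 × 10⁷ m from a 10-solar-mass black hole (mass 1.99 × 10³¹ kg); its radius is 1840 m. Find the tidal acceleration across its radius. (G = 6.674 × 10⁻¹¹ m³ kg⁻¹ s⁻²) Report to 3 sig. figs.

The tidal stretch is the gradient of GM/d² times the body's extent r, hence the 1/d³ dependence.
Δa = 2GMr/d³
   = 2 × (6.674 × 10⁻¹¹) × (1.99 × 10³¹) × (1840) / (5.97 × 10⁷)³
   = 2.30 × 10¹ m/s²

2.30 × 10¹ m/s²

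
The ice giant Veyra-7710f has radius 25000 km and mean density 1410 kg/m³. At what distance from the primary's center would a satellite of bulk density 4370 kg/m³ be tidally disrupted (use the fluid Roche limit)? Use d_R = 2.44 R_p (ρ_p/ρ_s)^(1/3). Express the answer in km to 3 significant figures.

41800 km

d_R = 2.44 × 25000 km × (1410/4370)^(1/3)
    = 41800 km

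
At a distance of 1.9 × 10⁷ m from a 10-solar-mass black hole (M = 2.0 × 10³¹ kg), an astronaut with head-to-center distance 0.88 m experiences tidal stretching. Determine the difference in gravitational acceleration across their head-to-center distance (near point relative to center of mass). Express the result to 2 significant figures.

3.4 × 10⁻¹ m/s²

Δg = 2GMr/d³
   = 2 × (6.674 × 10⁻¹¹) × (2.0 × 10³¹) × (0.88) / (1.9 × 10⁷)³
   = 3.4 × 10⁻¹ m/s²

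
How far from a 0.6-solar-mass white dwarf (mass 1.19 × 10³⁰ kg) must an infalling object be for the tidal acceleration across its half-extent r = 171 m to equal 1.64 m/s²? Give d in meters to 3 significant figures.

2.55 × 10⁷ m

2GMr/d³ = a_tidal  ⇒  d = (2GMr / a_tidal)^(1/3)
d = (2 × 6.674×10⁻¹¹ × (1.19 × 10³⁰) × (171) / (1.64))^(1/3)
  = 2.55 × 10⁷ m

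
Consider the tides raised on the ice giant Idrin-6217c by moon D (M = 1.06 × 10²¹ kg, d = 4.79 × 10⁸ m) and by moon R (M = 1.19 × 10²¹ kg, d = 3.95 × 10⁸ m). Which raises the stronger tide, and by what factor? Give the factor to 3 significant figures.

Moon R, by a factor of ≈ 2.00

Tidal stretch scales as M/d³; compute that for each body.
Moon D: (1.06 × 10²¹) / (4.79 × 10⁸)³ = 9.645 × 10⁻⁶
Moon R: (1.19 × 10²¹) / (3.95 × 10⁸)³ = 1.931 × 10⁻⁵
Ratio (larger/smaller) = 2.00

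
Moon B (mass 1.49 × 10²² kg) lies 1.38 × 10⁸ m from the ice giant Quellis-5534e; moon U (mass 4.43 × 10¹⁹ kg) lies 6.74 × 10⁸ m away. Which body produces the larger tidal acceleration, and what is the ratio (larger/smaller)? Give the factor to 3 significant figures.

Compare M/d³ for the two perturbers:
Moon B: (1.49 × 10²²) / (1.38 × 10⁸)³ = 5.670 × 10⁻³
Moon U: (4.43 × 10¹⁹) / (6.74 × 10⁸)³ = 1.447 × 10⁻⁷
Ratio (larger/smaller) = 39200

Moon B, by a factor of ≈ 39200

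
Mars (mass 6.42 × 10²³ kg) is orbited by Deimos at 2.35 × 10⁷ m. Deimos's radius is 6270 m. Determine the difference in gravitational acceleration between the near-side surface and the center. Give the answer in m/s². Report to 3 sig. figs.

4.14 × 10⁻⁵ m/s²

Since r ≪ d, expand the inverse-square field across one radius to get the leading 2GMr/d³ term.
Δa = 2GMr/d³
   = 2 × (6.674 × 10⁻¹¹) × (6.42 × 10²³) × (6270) / (2.35 × 10⁷)³
   = 4.14 × 10⁻⁵ m/s²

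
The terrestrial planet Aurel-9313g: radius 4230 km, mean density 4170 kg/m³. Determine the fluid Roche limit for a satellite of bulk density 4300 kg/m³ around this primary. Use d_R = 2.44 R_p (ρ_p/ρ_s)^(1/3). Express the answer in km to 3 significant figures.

d_R = 2.44 × 4230 km × (4170/4300)^(1/3)
    = 10200 km

10200 km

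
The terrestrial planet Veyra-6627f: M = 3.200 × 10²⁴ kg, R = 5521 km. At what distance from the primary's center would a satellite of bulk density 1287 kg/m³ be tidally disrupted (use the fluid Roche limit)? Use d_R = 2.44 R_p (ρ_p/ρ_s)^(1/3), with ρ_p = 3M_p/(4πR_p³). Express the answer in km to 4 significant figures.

ρ_p = 3M_p/(4πR_p³) = 3 × (3.200 × 10²⁴) / (4π × (5.521 × 10⁶ m)³) = 4540 kg/m³
d_R = 2.44 × 5521 km × (4540/1287)^(1/3)
    = 20510 km

20510 km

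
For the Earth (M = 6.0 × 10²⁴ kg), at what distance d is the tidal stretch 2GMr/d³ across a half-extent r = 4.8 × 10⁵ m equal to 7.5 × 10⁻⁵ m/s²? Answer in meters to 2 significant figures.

1.7 × 10⁸ m

2GMr/d³ = a_tidal  ⇒  d = (2GMr / a_tidal)^(1/3)
d = (2 × 6.674×10⁻¹¹ × (6.0 × 10²⁴) × (4.8 × 10⁵) / (7.5 × 10⁻⁵))^(1/3)
  = 1.7 × 10⁸ m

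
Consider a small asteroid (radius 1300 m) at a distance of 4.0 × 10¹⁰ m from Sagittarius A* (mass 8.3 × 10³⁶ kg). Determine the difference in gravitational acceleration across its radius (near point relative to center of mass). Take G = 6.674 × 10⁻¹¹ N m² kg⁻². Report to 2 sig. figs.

Δa = 2GMr/d³
   = 2 × (6.674 × 10⁻¹¹) × (8.3 × 10³⁶) × (1300) / (4.0 × 10¹⁰)³
   = 2.3 × 10⁻² m/s²

2.3 × 10⁻² m/s²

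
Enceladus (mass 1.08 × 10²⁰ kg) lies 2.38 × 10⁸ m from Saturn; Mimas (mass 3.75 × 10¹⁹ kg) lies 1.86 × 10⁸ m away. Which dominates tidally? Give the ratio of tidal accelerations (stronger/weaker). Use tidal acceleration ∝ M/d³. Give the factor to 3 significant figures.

Enceladus, by a factor of ≈ 1.37

Tidal acceleration ∝ M/d³, so compare M/d³ for each.
Enceladus: (1.08 × 10²⁰) / (2.38 × 10⁸)³ = 8.011 × 10⁻⁶
Mimas: (3.75 × 10¹⁹) / (1.86 × 10⁸)³ = 5.828 × 10⁻⁶
Ratio (larger/smaller) = 1.37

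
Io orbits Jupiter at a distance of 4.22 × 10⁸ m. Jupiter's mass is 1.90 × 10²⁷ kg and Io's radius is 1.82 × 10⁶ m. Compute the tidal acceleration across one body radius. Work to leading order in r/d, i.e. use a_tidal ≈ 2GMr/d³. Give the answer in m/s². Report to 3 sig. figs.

6.14 × 10⁻³ m/s²

The tidal stretch is the gradient of GM/d² times the body's extent r, hence the 1/d³ dependence.
Δg = 2GMr/d³
   = 2 × (6.674 × 10⁻¹¹) × (1.90 × 10²⁷) × (1.82 × 10⁶) / (4.22 × 10⁸)³
   = 6.14 × 10⁻³ m/s²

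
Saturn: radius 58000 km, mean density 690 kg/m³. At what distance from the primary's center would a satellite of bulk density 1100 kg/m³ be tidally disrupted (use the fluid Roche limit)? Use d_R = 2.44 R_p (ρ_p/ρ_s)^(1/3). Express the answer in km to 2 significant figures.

1.2 × 10⁵ km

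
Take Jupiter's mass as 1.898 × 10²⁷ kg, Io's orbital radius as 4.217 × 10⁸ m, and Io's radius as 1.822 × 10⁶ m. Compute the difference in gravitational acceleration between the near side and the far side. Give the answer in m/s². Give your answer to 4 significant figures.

1.231 × 10⁻² m/s²

The field gradient is 2GM/d³; across the full diameter 2r the difference is 4GMr/d³.
Δg = 4GMr/d³
   = 4 × (6.674 × 10⁻¹¹) × (1.898 × 10²⁷) × (1.822 × 10⁶) / (4.217 × 10⁸)³
   = 1.231 × 10⁻² m/s²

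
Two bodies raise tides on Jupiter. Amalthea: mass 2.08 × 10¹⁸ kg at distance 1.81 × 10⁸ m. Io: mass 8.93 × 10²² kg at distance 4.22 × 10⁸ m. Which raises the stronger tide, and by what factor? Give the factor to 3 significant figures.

Tidal acceleration ∝ M/d³, so compare M/d³ for each.
Amalthea: (2.08 × 10¹⁸) / (1.81 × 10⁸)³ = 3.508 × 10⁻⁷
Io: (8.93 × 10²²) / (4.22 × 10⁸)³ = 1.188 × 10⁻³
Ratio (larger/smaller) = 3390

Io, by a factor of ≈ 3390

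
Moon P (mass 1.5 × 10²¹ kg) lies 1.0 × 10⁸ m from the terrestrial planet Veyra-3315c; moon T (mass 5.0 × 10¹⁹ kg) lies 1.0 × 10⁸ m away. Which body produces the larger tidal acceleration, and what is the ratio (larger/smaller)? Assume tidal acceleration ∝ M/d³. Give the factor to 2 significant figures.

The tide-raising term goes as M/d³ (the gradient of a 1/d² field).
Moon P: (1.5 × 10²¹) / (1.0 × 10⁸)³ = 1.500 × 10⁻³
Moon T: (5.0 × 10¹⁹) / (1.0 × 10⁸)³ = 5.000 × 10⁻⁵
Ratio (larger/smaller) = 30

Moon P, by a factor of ≈ 30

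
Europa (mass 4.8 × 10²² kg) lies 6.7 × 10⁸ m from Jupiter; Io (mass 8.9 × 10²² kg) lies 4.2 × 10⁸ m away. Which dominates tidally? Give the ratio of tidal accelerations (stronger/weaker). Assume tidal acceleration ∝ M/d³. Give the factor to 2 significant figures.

The tide-raising term goes as M/d³ (the gradient of a 1/d² field).
Europa: (4.8 × 10²²) / (6.7 × 10⁸)³ = 1.596 × 10⁻⁴
Io: (8.9 × 10²²) / (4.2 × 10⁸)³ = 1.201 × 10⁻³
Ratio (larger/smaller) = 7.5

Io, by a factor of ≈ 7.5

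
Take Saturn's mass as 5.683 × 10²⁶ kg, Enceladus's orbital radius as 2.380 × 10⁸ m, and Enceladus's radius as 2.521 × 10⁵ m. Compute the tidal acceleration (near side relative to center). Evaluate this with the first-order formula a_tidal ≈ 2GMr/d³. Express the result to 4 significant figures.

1.419 × 10⁻³ m/s²

a_tidal = 2GMr/d³
        = 2 × (6.674 × 10⁻¹¹) × (5.683 × 10²⁶) × (2.521 × 10⁵) / (2.380 × 10⁸)³
        = 1.419 × 10⁻³ m/s²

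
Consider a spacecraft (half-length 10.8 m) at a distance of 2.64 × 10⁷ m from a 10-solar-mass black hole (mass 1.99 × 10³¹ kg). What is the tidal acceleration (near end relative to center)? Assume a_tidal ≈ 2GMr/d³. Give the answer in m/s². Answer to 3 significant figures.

1.56 m/s²

Δa = 2GMr/d³
   = 2 × (6.674 × 10⁻¹¹) × (1.99 × 10³¹) × (10.8) / (2.64 × 10⁷)³
   = 1.56 m/s²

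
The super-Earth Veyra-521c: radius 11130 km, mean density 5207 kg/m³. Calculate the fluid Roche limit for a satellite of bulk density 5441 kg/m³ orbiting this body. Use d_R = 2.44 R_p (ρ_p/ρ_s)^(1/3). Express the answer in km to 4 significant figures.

26760 km

d_R = 2.44 × 11130 km × (5207/5441)^(1/3)
    = 26760 km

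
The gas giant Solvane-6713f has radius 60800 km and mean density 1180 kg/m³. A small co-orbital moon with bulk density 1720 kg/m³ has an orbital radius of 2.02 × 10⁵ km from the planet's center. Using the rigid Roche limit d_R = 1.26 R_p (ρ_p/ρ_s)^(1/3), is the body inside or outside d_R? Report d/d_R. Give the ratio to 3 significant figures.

d_R = 1.26 × (60800 km) × (1180/1720)^(1/3) = 67570 km
d/d_R = (2.02 × 10⁵) / (67570) = 2.99
Since d/d_R > 1, the body is outside the Roche limit.

outside; d/d_R ≈ 2.99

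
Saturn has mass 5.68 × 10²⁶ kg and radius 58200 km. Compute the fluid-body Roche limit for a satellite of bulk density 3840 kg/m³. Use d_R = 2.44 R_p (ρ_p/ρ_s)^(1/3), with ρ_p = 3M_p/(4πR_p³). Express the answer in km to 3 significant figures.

ρ_p = 3M_p/(4πR_p³) = 3 × (5.68 × 10²⁶) / (4π × (5.82 × 10⁷ m)³) = 688 kg/m³
d_R = 2.44 × 58200 km × (688/3840)^(1/3)
    = 80100 km

80100 km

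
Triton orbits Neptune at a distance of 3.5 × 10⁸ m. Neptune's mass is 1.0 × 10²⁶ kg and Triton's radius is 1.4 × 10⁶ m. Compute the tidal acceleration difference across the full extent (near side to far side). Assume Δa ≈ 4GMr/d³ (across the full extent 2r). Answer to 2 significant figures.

8.7 × 10⁻⁴ m/s²

Differencing GM/(d−r)² and GM/(d+r)² to first order in r/d gives 4GMr/d³.
a_tidal = 4GMr/d³
        = 4 × (6.674 × 10⁻¹¹) × (1.0 × 10²⁶) × (1.4 × 10⁶) / (3.5 × 10⁸)³
        = 8.7 × 10⁻⁴ m/s²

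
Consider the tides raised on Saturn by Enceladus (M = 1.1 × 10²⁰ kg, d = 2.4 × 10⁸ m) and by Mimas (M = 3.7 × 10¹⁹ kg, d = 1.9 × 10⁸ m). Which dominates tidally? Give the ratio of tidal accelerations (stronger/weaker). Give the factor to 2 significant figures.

Tidal stretch scales as M/d³; compute that for each body.
Enceladus: (1.1 × 10²⁰) / (2.4 × 10⁸)³ = 7.957 × 10⁻⁶
Mimas: (3.7 × 10¹⁹) / (1.9 × 10⁸)³ = 5.394 × 10⁻⁶
Ratio (larger/smaller) = 1.5

Enceladus, by a factor of ≈ 1.5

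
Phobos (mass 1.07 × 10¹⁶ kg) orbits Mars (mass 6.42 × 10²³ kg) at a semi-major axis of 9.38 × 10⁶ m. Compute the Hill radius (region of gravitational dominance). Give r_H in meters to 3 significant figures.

r_H ≈ a (m/3M)^(1/3)
    = (9.38 × 10⁶) × (1.07 × 10¹⁶ / (3 × 6.42 × 10²³))^(1/3)
    = 1.66 × 10⁴ m

1.66 × 10⁴ m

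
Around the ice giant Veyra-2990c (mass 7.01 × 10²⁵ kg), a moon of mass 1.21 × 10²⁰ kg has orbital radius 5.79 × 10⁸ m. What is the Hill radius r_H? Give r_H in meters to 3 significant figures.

r_H ≈ a (m/3M)^(1/3)
    = (5.79 × 10⁸) × (1.21 × 10²⁰ / (3 × 7.01 × 10²⁵))^(1/3)
    = 4.82 × 10⁶ m

4.82 × 10⁶ m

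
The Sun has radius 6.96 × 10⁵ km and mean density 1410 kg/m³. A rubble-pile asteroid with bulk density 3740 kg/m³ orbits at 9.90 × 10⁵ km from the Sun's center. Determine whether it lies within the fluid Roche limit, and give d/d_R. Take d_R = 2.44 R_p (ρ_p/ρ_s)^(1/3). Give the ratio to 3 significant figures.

inside; d/d_R ≈ 0.807

d_R = 2.44 × (6.96 × 10⁵ km) × (1410/3740)^(1/3) = 1.227 × 10⁶ km
d/d_R = (9.90 × 10⁵) / (1.227 × 10⁶) = 0.807
Since d/d_R < 1, the body is inside the Roche limit.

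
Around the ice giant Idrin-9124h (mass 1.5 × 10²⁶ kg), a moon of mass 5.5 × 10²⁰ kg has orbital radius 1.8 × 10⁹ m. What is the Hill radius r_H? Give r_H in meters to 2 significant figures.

1.9 × 10⁷ m

r_H ≈ a (m/3M)^(1/3)
    = (1.8 × 10⁹) × (5.5 × 10²⁰ / (3 × 1.5 × 10²⁶))^(1/3)
    = 1.9 × 10⁷ m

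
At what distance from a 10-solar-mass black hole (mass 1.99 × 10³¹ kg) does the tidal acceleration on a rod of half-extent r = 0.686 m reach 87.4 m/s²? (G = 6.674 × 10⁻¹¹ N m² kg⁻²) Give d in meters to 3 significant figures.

2.75 × 10⁶ m

2GMr/d³ = a_tidal  ⇒  d = (2GMr / a_tidal)^(1/3)
d = (2 × 6.674×10⁻¹¹ × (1.99 × 10³¹) × (0.686) / (87.4))^(1/3)
  = 2.75 × 10⁶ m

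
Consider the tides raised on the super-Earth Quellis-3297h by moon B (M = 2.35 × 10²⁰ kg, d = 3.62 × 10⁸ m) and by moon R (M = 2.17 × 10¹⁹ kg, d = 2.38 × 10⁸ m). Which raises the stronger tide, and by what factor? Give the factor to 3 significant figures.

Moon B, by a factor of ≈ 3.08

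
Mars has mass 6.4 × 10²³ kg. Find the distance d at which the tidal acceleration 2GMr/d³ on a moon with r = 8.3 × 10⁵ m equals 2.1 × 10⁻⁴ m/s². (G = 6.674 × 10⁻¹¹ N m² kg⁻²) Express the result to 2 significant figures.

7.0 × 10⁷ m

2GMr/d³ = a_tidal  ⇒  d = (2GMr / a_tidal)^(1/3)
d = (2 × 6.674×10⁻¹¹ × (6.4 × 10²³) × (8.3 × 10⁵) / (2.1 × 10⁻⁴))^(1/3)
  = 7.0 × 10⁷ m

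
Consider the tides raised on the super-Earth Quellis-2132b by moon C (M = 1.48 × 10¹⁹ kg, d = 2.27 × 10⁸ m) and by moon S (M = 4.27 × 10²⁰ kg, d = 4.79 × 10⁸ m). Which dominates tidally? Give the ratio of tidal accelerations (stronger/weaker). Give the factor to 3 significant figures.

Compare M/d³ for the two perturbers:
Moon C: (1.48 × 10¹⁹) / (2.27 × 10⁸)³ = 1.265 × 10⁻⁶
Moon S: (4.27 × 10²⁰) / (4.79 × 10⁸)³ = 3.885 × 10⁻⁶
Ratio (larger/smaller) = 3.07

Moon S, by a factor of ≈ 3.07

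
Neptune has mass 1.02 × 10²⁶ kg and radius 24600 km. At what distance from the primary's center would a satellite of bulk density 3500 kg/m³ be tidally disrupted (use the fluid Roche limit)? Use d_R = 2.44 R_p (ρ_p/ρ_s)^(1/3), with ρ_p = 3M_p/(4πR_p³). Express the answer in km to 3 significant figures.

ρ_p = 3M_p/(4πR_p³) = 3 × (1.02 × 10²⁶) / (4π × (2.46 × 10⁷ m)³) = 1640 kg/m³
d_R = 2.44 × 24600 km × (1640/3500)^(1/3)
    = 46600 km

46600 km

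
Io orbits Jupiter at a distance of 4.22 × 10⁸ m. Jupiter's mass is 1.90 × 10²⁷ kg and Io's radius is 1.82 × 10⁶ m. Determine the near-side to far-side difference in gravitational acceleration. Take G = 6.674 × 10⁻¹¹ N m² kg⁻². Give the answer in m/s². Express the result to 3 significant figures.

1.23 × 10⁻² m/s²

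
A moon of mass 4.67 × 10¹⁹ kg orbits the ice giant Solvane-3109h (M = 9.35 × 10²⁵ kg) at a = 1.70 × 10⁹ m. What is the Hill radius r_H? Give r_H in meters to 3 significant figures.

9.35 × 10⁶ m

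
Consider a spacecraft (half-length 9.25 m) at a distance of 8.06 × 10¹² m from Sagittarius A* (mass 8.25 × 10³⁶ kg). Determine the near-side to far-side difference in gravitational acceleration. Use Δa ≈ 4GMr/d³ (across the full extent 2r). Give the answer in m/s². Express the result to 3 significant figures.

Δg = 4GMr/d³
   = 4 × (6.674 × 10⁻¹¹) × (8.25 × 10³⁶) × (9.25) / (8.06 × 10¹²)³
   = 3.89 × 10⁻¹¹ m/s²

3.89 × 10⁻¹¹ m/s²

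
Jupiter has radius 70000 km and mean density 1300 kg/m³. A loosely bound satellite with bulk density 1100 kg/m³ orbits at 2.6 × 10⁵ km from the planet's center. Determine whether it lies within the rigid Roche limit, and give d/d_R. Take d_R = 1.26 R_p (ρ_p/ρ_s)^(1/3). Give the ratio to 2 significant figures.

outside; d/d_R ≈ 2.8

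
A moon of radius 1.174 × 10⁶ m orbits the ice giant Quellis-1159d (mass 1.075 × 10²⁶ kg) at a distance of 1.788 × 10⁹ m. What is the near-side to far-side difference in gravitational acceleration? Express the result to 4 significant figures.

5.894 × 10⁻⁶ m/s²

Δa = 4GMr/d³
   = 4 × (6.674 × 10⁻¹¹) × (1.075 × 10²⁶) × (1.174 × 10⁶) / (1.788 × 10⁹)³
   = 5.894 × 10⁻⁶ m/s²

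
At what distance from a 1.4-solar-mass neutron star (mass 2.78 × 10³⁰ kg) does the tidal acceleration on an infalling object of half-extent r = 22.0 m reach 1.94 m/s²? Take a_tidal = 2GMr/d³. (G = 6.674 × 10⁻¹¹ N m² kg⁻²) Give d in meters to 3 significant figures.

1.61 × 10⁷ m

2GMr/d³ = a_tidal  ⇒  d = (2GMr / a_tidal)^(1/3)
d = (2 × 6.674×10⁻¹¹ × (2.78 × 10³⁰) × (22.0) / (1.94))^(1/3)
  = 1.61 × 10⁷ m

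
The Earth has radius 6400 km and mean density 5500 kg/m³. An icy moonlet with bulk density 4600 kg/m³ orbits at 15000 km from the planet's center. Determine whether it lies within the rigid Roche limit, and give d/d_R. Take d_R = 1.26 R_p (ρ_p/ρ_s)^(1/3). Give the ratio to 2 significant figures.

d_R = 1.26 × (6400 km) × (5500/4600)^(1/3) = 8559 km
d/d_R = (15000) / (8559) = 1.8
Since d/d_R > 1, the body is outside the Roche limit.

outside; d/d_R ≈ 1.8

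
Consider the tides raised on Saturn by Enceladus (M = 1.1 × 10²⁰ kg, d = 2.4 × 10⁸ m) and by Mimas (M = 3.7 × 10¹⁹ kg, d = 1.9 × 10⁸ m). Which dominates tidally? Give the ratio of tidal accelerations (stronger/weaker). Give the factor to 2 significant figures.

Tidal acceleration ∝ M/d³, so compare M/d³ for each.
Enceladus: (1.1 × 10²⁰) / (2.4 × 10⁸)³ = 7.957 × 10⁻⁶
Mimas: (3.7 × 10¹⁹) / (1.9 × 10⁸)³ = 5.394 × 10⁻⁶
Ratio (larger/smaller) = 1.5

Enceladus, by a factor of ≈ 1.5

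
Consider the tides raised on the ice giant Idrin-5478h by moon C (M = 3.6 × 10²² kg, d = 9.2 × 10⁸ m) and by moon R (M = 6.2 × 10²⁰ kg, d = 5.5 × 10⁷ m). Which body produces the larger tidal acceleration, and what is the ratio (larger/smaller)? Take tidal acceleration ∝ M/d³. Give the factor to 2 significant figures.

Tidal stretch scales as M/d³; compute that for each body.
Moon C: (3.6 × 10²²) / (9.2 × 10⁸)³ = 4.623 × 10⁻⁵
Moon R: (6.2 × 10²⁰) / (5.5 × 10⁷)³ = 3.727 × 10⁻³
Ratio (larger/smaller) = 81

Moon R, by a factor of ≈ 81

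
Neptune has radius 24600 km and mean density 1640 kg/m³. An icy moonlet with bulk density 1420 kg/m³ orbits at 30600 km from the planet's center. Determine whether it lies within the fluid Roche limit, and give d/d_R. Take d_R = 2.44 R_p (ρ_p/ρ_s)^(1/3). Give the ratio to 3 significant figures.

inside; d/d_R ≈ 0.486

d_R = 2.44 × (24600 km) × (1640/1420)^(1/3) = 62980 km
d/d_R = (30600) / (62980) = 0.486
Since d/d_R < 1, the body is inside the Roche limit.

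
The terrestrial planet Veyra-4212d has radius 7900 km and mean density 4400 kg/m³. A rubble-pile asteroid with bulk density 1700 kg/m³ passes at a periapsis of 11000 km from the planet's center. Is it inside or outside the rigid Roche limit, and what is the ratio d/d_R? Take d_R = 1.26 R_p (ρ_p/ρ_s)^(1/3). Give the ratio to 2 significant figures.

inside; d/d_R ≈ 0.80

d_R = 1.26 × (7900 km) × (4400/1700)^(1/3) = 13670 km
d/d_R = (11000) / (13670) = 0.80
Since d/d_R < 1, the body is inside the Roche limit.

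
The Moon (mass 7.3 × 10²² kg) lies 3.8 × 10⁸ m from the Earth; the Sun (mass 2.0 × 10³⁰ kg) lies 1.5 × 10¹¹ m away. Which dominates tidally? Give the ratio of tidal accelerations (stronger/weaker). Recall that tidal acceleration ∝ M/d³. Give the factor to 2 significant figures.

The Moon, by a factor of ≈ 2.2

The tide-raising term goes as M/d³ (the gradient of a 1/d² field).
The Moon: (7.3 × 10²²) / (3.8 × 10⁸)³ = 1.330 × 10⁻³
The Sun: (2.0 × 10³⁰) / (1.5 × 10¹¹)³ = 5.926 × 10⁻⁴
Ratio (larger/smaller) = 2.2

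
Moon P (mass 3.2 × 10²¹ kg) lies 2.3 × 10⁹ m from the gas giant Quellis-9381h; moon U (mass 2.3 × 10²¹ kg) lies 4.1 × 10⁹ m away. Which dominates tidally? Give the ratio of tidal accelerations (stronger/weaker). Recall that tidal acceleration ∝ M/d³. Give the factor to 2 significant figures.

Tidal stretch scales as M/d³; compute that for each body.
Moon P: (3.2 × 10²¹) / (2.3 × 10⁹)³ = 2.630 × 10⁻⁷
Moon U: (2.3 × 10²¹) / (4.1 × 10⁹)³ = 3.337 × 10⁻⁸
Ratio (larger/smaller) = 7.9

Moon P, by a factor of ≈ 7.9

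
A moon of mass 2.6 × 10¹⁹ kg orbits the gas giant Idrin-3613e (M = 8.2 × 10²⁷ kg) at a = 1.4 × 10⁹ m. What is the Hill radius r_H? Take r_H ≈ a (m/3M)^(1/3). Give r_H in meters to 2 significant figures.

1.4 × 10⁶ m

r_H ≈ a (m/3M)^(1/3)
    = (1.4 × 10⁹) × (2.6 × 10¹⁹ / (3 × 8.2 × 10²⁷))^(1/3)
    = 1.4 × 10⁶ m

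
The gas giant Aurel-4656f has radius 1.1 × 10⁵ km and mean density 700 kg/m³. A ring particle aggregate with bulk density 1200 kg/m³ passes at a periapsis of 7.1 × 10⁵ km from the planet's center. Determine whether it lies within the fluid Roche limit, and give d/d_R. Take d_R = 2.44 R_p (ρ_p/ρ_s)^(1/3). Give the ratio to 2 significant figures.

outside; d/d_R ≈ 3.2

d_R = 2.44 × (1.1 × 10⁵ km) × (700/1200)^(1/3) = 2.243 × 10⁵ km
d/d_R = (7.1 × 10⁵) / (2.243 × 10⁵) = 3.2
Since d/d_R > 1, the body is outside the Roche limit.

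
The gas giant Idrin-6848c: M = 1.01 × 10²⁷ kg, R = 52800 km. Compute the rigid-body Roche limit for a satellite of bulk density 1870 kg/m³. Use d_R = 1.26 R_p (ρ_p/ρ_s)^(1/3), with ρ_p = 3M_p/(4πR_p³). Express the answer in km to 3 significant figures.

ρ_p = 3M_p/(4πR_p³) = 3 × (1.01 × 10²⁷) / (4π × (5.28 × 10⁷ m)³) = 1640 kg/m³
d_R = 1.26 × 52800 km × (1640/1870)^(1/3)
    = 63700 km

63700 km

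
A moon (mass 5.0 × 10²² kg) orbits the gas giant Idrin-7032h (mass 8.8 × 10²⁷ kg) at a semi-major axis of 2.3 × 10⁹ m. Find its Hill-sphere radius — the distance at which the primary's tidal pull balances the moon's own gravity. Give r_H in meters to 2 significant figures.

r_H ≈ a (m/3M)^(1/3)
    = (2.3 × 10⁹) × (5.0 × 10²² / (3 × 8.8 × 10²⁷))^(1/3)
    = 2.8 × 10⁷ m

2.8 × 10⁷ m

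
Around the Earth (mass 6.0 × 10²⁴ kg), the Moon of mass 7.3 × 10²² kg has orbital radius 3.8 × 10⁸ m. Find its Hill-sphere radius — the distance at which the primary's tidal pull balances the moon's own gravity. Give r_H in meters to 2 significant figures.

6.1 × 10⁷ m

r_H ≈ a (m/3M)^(1/3)
    = (3.8 × 10⁸) × (7.3 × 10²² / (3 × 6.0 × 10²⁴))^(1/3)
    = 6.1 × 10⁷ m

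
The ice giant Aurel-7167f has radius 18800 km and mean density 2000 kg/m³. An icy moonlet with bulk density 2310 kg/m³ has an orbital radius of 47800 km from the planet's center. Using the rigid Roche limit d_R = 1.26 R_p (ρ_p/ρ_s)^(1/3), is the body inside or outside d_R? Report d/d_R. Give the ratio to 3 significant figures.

outside; d/d_R ≈ 2.12

d_R = 1.26 × (18800 km) × (2000/2310)^(1/3) = 22580 km
d/d_R = (47800) / (22580) = 2.12
Since d/d_R > 1, the body is outside the Roche limit.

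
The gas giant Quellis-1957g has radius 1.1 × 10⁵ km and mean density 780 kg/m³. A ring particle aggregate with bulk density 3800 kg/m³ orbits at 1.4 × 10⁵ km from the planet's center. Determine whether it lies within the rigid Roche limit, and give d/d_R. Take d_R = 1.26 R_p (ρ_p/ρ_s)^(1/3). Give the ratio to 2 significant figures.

outside; d/d_R ≈ 1.7

d_R = 1.26 × (1.1 × 10⁵ km) × (780/3800)^(1/3) = 81760 km
d/d_R = (1.4 × 10⁵) / (81760) = 1.7
Since d/d_R > 1, the body is outside the Roche limit.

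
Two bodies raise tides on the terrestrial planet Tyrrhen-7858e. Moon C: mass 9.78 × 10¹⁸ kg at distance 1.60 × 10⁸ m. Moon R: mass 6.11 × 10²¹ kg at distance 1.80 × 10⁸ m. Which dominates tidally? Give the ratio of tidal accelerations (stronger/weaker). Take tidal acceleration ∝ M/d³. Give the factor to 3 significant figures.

The tide-raising term goes as M/d³ (the gradient of a 1/d² field).
Moon C: (9.78 × 10¹⁸) / (1.60 × 10⁸)³ = 2.388 × 10⁻⁶
Moon R: (6.11 × 10²¹) / (1.80 × 10⁸)³ = 1.048 × 10⁻³
Ratio (larger/smaller) = 439

Moon R, by a factor of ≈ 439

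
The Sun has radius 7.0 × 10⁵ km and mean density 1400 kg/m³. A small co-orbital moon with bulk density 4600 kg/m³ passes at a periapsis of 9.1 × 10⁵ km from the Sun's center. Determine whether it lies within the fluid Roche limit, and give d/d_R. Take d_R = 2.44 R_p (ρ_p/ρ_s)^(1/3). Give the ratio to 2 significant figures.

inside; d/d_R ≈ 0.79

d_R = 2.44 × (7.0 × 10⁵ km) × (1400/4600)^(1/3) = 1.149 × 10⁶ km
d/d_R = (9.1 × 10⁵) / (1.149 × 10⁶) = 0.79
Since d/d_R < 1, the body is inside the Roche limit.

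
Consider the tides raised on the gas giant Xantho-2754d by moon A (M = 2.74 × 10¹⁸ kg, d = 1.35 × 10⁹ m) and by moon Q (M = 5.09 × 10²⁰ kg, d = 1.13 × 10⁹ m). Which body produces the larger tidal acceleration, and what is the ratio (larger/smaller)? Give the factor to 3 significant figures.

Compare M/d³ for the two perturbers:
Moon A: (2.74 × 10¹⁸) / (1.35 × 10⁹)³ = 1.114 × 10⁻⁹
Moon Q: (5.09 × 10²⁰) / (1.13 × 10⁹)³ = 3.528 × 10⁻⁷
Ratio (larger/smaller) = 317

Moon Q, by a factor of ≈ 317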